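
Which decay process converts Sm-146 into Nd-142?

ΔA = 142 − 146 = -4; ΔZ = 60 − 62 = -2.
A drops by 4 and Z drops by 2 — the signature of alpha emission.

alpha decay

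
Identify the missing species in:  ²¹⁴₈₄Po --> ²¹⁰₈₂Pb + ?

Conserve mass number: 214 = 210 + A, so A = 4.
Conserve atomic number: 84 = 82 + Z, so Z = 2.
A = 4 and Z = 2 is ⁴₂He — an alpha particle.

alpha particle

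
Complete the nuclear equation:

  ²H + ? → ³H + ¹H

deuteron

Conserve mass number: 2 + A = 3 + 1, so A = 2.
Conserve atomic number: 1 + Z = 1 + 1, so Z = 1.
A = 2 and Z = 1 is ²H — a deuteron.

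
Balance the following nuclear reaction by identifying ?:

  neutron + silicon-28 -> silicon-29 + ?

Conserve mass number: 1 + 28 = 29 + A, so A = 0.
Conserve atomic number: 0 + 14 = 14 + Z, so Z = 0.
A = 0 and Z = 0 is γ — a gamma ray.

gamma ray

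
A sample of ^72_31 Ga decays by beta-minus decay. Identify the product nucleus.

Ge-72

Beta-minus decay: mass number changes by +0, atomic number by +1.
A: 72 = 72; Z: 31 + 1 = 32.
Z = 32 is germanium, so the daughter is ^72_32 Ge.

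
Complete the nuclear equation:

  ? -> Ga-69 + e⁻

Zn-69

Conserve mass number: A = 69 + 0, so A = 69.
Conserve atomic number: Z = 31 − 1, so Z = 30.
Z = 30 is zinc, so the species is Zn-69.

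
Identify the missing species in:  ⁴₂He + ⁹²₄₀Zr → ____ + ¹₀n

Mo-95

Conserve mass number: 4 + 92 = A + 1, so A = 95.
Conserve atomic number: 2 + 40 = Z + 0, so Z = 42.
Z = 42 is molybdenum, so the species is ⁹⁵₄₂Mo.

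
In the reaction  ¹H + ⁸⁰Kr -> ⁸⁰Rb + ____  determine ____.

neutron

Conserve mass number: 1 + 80 = 80 + A, so A = 1.
Conserve atomic number: 1 + 36 = 37 + Z, so Z = 0.
A = 1 and Z = 0 is ¹n — a neutron.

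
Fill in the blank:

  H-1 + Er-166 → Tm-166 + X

Conserve mass number: 1 + 166 = 166 + A, so A = 1.
Conserve atomic number: 1 + 68 = 69 + Z, so Z = 0.
A = 1 and Z = 0 is n — a neutron.

neutron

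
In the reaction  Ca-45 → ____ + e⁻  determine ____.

Sc-45

Conserve mass number: 45 = A + 0, so A = 45.
Conserve atomic number: 20 = Z − 1, so Z = 21.
Z = 21 is scandium, so the species is Sc-45.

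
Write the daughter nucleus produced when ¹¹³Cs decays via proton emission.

Proton emission: mass number changes by -1, atomic number by -1.
A: 113 − 1 = 112; Z: 55 − 1 = 54.
Z = 54 is xenon, so the daughter is ¹¹²Xe.

Xe-112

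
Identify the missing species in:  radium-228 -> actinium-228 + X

Conserve mass number: 228 = 228 + A, so A = 0.
Conserve atomic number: 88 = 89 + Z, so Z = -1.
A = 0 and Z = -1 is e⁻ — a beta-minus particle.

beta-minus particle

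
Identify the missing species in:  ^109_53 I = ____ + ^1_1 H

Te-108

Conserve mass number: 109 = A + 1, so A = 108.
Conserve atomic number: 53 = Z + 1, so Z = 52.
Z = 52 is tellurium, so the species is ^108_52 Te.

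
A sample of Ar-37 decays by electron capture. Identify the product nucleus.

Cl-37

Electron capture: mass number changes by +0, atomic number by -1.
A: 37 = 37; Z: 18 − 1 = 17.
Z = 17 is chlorine, so the daughter is Cl-37.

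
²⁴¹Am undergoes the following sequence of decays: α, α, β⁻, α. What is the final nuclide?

Start: (A, Z) = (241, 95).
After α: (237, 93).
After α: (233, 91).
After β⁻: (233, 92).
After α: (229, 90).
Z = 90 is thorium.

Th-229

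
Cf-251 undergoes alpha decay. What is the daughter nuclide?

Alpha decay: mass number changes by -4, atomic number by -2.
A: 251 − 4 = 247; Z: 98 − 2 = 96.
Z = 96 is curium, so the daughter is Cm-247.

Cm-247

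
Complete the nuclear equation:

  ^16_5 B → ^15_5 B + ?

neutron

Conserve mass number: 16 = 15 + A, so A = 1.
Conserve atomic number: 5 = 5 + Z, so Z = 0.
A = 1 and Z = 0 is ^1_0 n — a neutron.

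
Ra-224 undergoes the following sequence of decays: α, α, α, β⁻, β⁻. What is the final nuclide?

Start: (A, Z) = (224, 88).
After α: (220, 86).
After α: (216, 84).
After α: (212, 82).
After β⁻: (212, 83).
After β⁻: (212, 84).
Z = 84 is polonium.

Po-212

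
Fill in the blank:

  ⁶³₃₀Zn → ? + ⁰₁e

Cu-63

Conserve mass number: 63 = A + 0, so A = 63.
Conserve atomic number: 30 = Z + 1, so Z = 29.
Z = 29 is copper, so the species is ⁶³₂₉Cu.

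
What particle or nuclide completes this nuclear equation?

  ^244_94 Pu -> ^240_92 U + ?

alpha particle

Conserve mass number: 244 = 240 + A, so A = 4.
Conserve atomic number: 94 = 92 + Z, so Z = 2.
A = 4 and Z = 2 is ^4_2 He — an alpha particle.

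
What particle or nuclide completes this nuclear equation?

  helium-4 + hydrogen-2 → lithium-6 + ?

Conserve mass number: 4 + 2 = 6 + A, so A = 0.
Conserve atomic number: 2 + 1 = 3 + Z, so Z = 0.
A = 0 and Z = 0 is γ — a gamma ray.

gamma ray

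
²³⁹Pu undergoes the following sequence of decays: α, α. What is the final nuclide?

Start: (A, Z) = (239, 94).
After α: (235, 92).
After α: (231, 90).
Z = 90 is thorium.

Th-231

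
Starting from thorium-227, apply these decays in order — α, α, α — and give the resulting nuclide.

Po-215

Start: (A, Z) = (227, 90).
After α: (223, 88).
After α: (219, 86).
After α: (215, 84).
Z = 84 is polonium.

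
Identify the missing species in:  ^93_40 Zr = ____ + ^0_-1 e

Conserve mass number: 93 = A + 0, so A = 93.
Conserve atomic number: 40 = Z − 1, so Z = 41.
Z = 41 is niobium, so the species is ^93_41 Nb.

Nb-93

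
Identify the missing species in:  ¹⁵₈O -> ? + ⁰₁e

N-15

Conserve mass number: 15 = A + 0, so A = 15.
Conserve atomic number: 8 = Z + 1, so Z = 7.
Z = 7 is nitrogen, so the species is ¹⁵₇N.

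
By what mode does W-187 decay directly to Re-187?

ΔA = 187 − 187 = 0; ΔZ = 75 − 74 = +1.
A is unchanged and Z rises by 1 — a neutron has become a proton (β⁻ decay).

beta-minus decay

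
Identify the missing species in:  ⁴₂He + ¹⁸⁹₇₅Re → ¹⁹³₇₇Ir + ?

Conserve mass number: 4 + 189 = 193 + A, so A = 0.
Conserve atomic number: 2 + 75 = 77 + Z, so Z = 0.
A = 0 and Z = 0 is ⁰₀γ — a gamma ray.

gamma ray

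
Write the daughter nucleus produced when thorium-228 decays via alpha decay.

Alpha decay: mass number changes by -4, atomic number by -2.
A: 228 − 4 = 224; Z: 90 − 2 = 88.
Z = 88 is radium, so the daughter is radium-224.

Ra-224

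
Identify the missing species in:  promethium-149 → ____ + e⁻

Conserve mass number: 149 = A + 0, so A = 149.
Conserve atomic number: 61 = Z − 1, so Z = 62.
Z = 62 is samarium, so the species is samarium-149.

Sm-149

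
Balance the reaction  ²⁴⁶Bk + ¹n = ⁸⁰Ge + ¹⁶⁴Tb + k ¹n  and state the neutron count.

Conserve mass number: 247 = 80 + 164 + k, so k = 247 − 244 = 3.
Check atomic number: 97 = 32 + 65 + 0 = 97. ✓

3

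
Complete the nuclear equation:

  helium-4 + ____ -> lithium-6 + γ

deuteron

Conserve mass number: 4 + A = 6 + 0, so A = 2.
Conserve atomic number: 2 + Z = 3 + 0, so Z = 1.
A = 2 and Z = 1 is hydrogen-2 — a deuteron.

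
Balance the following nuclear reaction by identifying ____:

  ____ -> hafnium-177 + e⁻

Lu-177

Conserve mass number: A = 177 + 0, so A = 177.
Conserve atomic number: Z = 72 − 1, so Z = 71.
Z = 71 is lutetium, so the species is lutetium-177.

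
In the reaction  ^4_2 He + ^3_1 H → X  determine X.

Conserve mass number: 4 + 3 = A, so A = 7.
Conserve atomic number: 2 + 1 = Z, so Z = 3.
Z = 3 is lithium, so the species is ^7_3 Li.

Li-7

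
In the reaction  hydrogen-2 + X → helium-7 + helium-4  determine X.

Li-9

Conserve mass number: 2 + A = 7 + 4, so A = 9.
Conserve atomic number: 1 + Z = 2 + 2, so Z = 3.
Z = 3 is lithium, so the species is lithium-9.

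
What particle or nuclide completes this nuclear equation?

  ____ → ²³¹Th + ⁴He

U-235

Conserve mass number: A = 231 + 4, so A = 235.
Conserve atomic number: Z = 90 + 2, so Z = 92.
Z = 92 is uranium, so the species is ²³⁵U.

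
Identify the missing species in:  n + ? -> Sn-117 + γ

Sn-116

Conserve mass number: 1 + A = 117 + 0, so A = 116.
Conserve atomic number: 0 + Z = 50 + 0, so Z = 50.
Z = 50 is tin, so the species is Sn-116.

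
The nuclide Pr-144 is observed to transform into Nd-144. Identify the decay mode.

beta-minus decay

ΔA = 144 − 144 = 0; ΔZ = 60 − 59 = +1.
A is unchanged and Z rises by 1 — a neutron has become a proton (β⁻ decay).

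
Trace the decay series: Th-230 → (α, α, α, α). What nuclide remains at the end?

Pb-214

Start: (A, Z) = (230, 90).
After α: (226, 88).
After α: (222, 86).
After α: (218, 84).
After α: (214, 82).
Z = 82 is lead.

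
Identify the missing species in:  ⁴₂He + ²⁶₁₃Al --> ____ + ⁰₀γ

Conserve mass number: 4 + 26 = A + 0, so A = 30.
Conserve atomic number: 2 + 13 = Z + 0, so Z = 15.
Z = 15 is phosphorus, so the species is ³⁰₁₅P.

P-30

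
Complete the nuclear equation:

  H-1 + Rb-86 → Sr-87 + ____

gamma ray

Conserve mass number: 1 + 86 = 87 + A, so A = 0.
Conserve atomic number: 1 + 37 = 38 + Z, so Z = 0.
A = 0 and Z = 0 is γ — a gamma ray.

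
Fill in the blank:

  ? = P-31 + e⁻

Si-31

Conserve mass number: A = 31 + 0, so A = 31.
Conserve atomic number: Z = 15 − 1, so Z = 14.
Z = 14 is silicon, so the species is Si-31.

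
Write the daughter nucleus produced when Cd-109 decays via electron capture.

Ag-109

Electron capture: mass number changes by +0, atomic number by -1.
A: 109 = 109; Z: 48 − 1 = 47.
Z = 47 is silver, so the daughter is Ag-109.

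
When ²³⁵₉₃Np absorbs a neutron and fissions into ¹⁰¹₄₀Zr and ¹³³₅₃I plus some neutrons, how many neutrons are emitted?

2

Conserve mass number: 236 = 101 + 133 + k, so k = 236 − 234 = 2.
Check atomic number: 93 = 40 + 53 + 0 = 93. ✓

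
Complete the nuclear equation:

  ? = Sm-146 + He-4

Gd-150

Conserve mass number: A = 146 + 4, so A = 150.
Conserve atomic number: Z = 62 + 2, so Z = 64.
Z = 64 is gadolinium, so the species is Gd-150.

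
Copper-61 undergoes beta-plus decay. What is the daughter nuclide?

Ni-61

Beta-plus decay: mass number changes by +0, atomic number by -1.
A: 61 = 61; Z: 29 − 1 = 28.
Z = 28 is nickel, so the daughter is nickel-61.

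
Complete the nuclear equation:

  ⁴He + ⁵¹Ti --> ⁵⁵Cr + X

gamma ray

Conserve mass number: 4 + 51 = 55 + A, so A = 0.
Conserve atomic number: 2 + 22 = 24 + Z, so Z = 0.
A = 0 and Z = 0 is γ — a gamma ray.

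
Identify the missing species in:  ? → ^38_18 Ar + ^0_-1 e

Conserve mass number: A = 38 + 0, so A = 38.
Conserve atomic number: Z = 18 − 1, so Z = 17.
Z = 17 is chlorine, so the species is ^38_17 Cl.

Cl-38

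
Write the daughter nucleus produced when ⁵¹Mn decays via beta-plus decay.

Beta-plus decay: mass number changes by +0, atomic number by -1.
A: 51 = 51; Z: 25 − 1 = 24.
Z = 24 is chromium, so the daughter is ⁵¹Cr.

Cr-51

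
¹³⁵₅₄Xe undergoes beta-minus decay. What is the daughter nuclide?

Beta-minus decay: mass number changes by +0, atomic number by +1.
A: 135 = 135; Z: 54 + 1 = 55.
Z = 55 is caesium, so the daughter is ¹³⁵₅₅Cs.

Cs-135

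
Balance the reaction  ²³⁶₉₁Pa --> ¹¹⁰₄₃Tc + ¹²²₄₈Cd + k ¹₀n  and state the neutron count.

Conserve mass number: 236 = 110 + 122 + k, so k = 236 − 232 = 4.
Check atomic number: 91 = 43 + 48 + 0 = 91. ✓

4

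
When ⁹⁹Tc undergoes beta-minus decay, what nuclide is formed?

Beta-minus decay: mass number changes by +0, atomic number by +1.
A: 99 = 99; Z: 43 + 1 = 44.
Z = 44 is ruthenium, so the daughter is ⁹⁹Ru.

Ru-99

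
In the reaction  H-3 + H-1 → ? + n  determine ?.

Conserve mass number: 3 + 1 = A + 1, so A = 3.
Conserve atomic number: 1 + 1 = Z + 0, so Z = 2.
Z = 2 is helium, so the species is He-3.

He-3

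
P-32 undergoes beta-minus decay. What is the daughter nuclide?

Beta-minus decay: mass number changes by +0, atomic number by +1.
A: 32 = 32; Z: 15 + 1 = 16.
Z = 16 is sulfur, so the daughter is S-32.

S-32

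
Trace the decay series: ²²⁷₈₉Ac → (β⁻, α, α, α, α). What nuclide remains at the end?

Pb-211

Start: (A, Z) = (227, 89).
After β⁻: (227, 90).
After α: (223, 88).
After α: (219, 86).
After α: (215, 84).
After α: (211, 82).
Z = 82 is lead.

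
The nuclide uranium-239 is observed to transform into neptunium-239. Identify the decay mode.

ΔA = 239 − 239 = 0; ΔZ = 93 − 92 = +1.
A is unchanged and Z rises by 1 — a neutron has become a proton (β⁻ decay).

beta-minus decay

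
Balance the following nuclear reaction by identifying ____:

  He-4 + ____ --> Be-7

He-3

Conserve mass number: 4 + A = 7, so A = 3.
Conserve atomic number: 2 + Z = 4, so Z = 2.
Z = 2 is helium, so the species is He-3.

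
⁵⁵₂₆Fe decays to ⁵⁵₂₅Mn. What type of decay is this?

beta-plus decay or electron capture

ΔA = 55 − 55 = 0; ΔZ = 25 − 26 = -1.
A is unchanged and Z drops by 1 — a proton has become a neutron (β⁺ emission or electron capture).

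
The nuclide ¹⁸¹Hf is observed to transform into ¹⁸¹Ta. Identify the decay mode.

ΔA = 181 − 181 = 0; ΔZ = 73 − 72 = +1.
A is unchanged and Z rises by 1 — a neutron has become a proton (β⁻ decay).

beta-minus decay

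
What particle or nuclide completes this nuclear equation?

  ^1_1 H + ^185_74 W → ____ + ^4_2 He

Conserve mass number: 1 + 185 = A + 4, so A = 182.
Conserve atomic number: 1 + 74 = Z + 2, so Z = 73.
Z = 73 is tantalum, so the species is ^182_73 Ta.

Ta-182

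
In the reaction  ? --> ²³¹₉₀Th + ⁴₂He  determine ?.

U-235

Conserve mass number: A = 231 + 4, so A = 235.
Conserve atomic number: Z = 90 + 2, so Z = 92.
Z = 92 is uranium, so the species is ²³⁵₉₂U.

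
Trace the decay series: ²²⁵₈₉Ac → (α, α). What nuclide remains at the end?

Start: (A, Z) = (225, 89).
After α: (221, 87).
After α: (217, 85).
Z = 85 is astatine.

At-217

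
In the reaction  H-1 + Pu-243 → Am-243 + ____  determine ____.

neutron

Conserve mass number: 1 + 243 = 243 + A, so A = 1.
Conserve atomic number: 1 + 94 = 95 + Z, so Z = 0.
A = 1 and Z = 0 is n — a neutron.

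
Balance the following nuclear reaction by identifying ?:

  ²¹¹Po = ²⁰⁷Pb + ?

alpha particle

Conserve mass number: 211 = 207 + A, so A = 4.
Conserve atomic number: 84 = 82 + Z, so Z = 2.
A = 4 and Z = 2 is ⁴He — an alpha particle.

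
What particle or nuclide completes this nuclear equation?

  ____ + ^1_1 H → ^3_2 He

Conserve mass number: A + 1 = 3, so A = 2.
Conserve atomic number: Z + 1 = 2, so Z = 1.
A = 2 and Z = 1 is ^2_1 H — a deuteron.

deuteron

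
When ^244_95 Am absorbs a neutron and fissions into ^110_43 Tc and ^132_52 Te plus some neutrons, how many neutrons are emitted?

3

Conserve mass number: 245 = 110 + 132 + k, so k = 245 − 242 = 3.
Check atomic number: 95 = 43 + 52 + 0 = 95. ✓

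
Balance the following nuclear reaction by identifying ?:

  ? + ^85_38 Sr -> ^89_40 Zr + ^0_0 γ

alpha particle

Conserve mass number: A + 85 = 89 + 0, so A = 4.
Conserve atomic number: Z + 38 = 40 + 0, so Z = 2.
A = 4 and Z = 2 is ^4_2 He — an alpha particle.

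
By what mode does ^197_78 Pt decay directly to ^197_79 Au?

ΔA = 197 − 197 = 0; ΔZ = 79 − 78 = +1.
A is unchanged and Z rises by 1 — a neutron has become a proton (β⁻ decay).

beta-minus decay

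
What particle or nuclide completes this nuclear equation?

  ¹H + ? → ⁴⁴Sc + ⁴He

Conserve mass number: 1 + A = 44 + 4, so A = 47.
Conserve atomic number: 1 + Z = 21 + 2, so Z = 22.
Z = 22 is titanium, so the species is ⁴⁷Ti.

Ti-47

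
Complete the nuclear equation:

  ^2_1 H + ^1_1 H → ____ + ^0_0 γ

Conserve mass number: 2 + 1 = A + 0, so A = 3.
Conserve atomic number: 1 + 1 = Z + 0, so Z = 2.
Z = 2 is helium, so the species is ^3_2 He.

He-3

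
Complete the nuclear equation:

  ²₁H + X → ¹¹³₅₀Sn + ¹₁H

Sn-112

Conserve mass number: 2 + A = 113 + 1, so A = 112.
Conserve atomic number: 1 + Z = 50 + 1, so Z = 50.
Z = 50 is tin, so the species is ¹¹²₅₀Sn.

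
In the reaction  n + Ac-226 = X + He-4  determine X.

Conserve mass number: 1 + 226 = A + 4, so A = 223.
Conserve atomic number: 0 + 89 = Z + 2, so Z = 87.
Z = 87 is francium, so the species is Fr-223.

Fr-223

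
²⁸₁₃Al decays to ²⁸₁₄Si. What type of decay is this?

beta-minus decay

ΔA = 28 − 28 = 0; ΔZ = 14 − 13 = +1.
A is unchanged and Z rises by 1 — a neutron has become a proton (β⁻ decay).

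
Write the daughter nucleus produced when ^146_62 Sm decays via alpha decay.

Nd-142

Alpha decay: mass number changes by -4, atomic number by -2.
A: 146 − 4 = 142; Z: 62 − 2 = 60.
Z = 60 is neodymium, so the daughter is ^142_60 Nd.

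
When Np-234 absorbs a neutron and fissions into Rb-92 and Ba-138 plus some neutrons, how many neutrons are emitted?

Conserve mass number: 235 = 92 + 138 + k, so k = 235 − 230 = 5.
Check atomic number: 93 = 37 + 56 + 0 = 93. ✓

5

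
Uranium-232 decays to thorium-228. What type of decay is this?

alpha decay

ΔA = 228 − 232 = -4; ΔZ = 90 − 92 = -2.
A drops by 4 and Z drops by 2 — the signature of alpha emission.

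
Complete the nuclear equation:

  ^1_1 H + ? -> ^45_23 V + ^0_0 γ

Conserve mass number: 1 + A = 45 + 0, so A = 44.
Conserve atomic number: 1 + Z = 23 + 0, so Z = 22.
Z = 22 is titanium, so the species is ^44_22 Ti.

Ti-44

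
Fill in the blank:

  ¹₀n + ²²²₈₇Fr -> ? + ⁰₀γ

Conserve mass number: 1 + 222 = A + 0, so A = 223.
Conserve atomic number: 0 + 87 = Z + 0, so Z = 87.
Z = 87 is francium, so the species is ²²³₈₇Fr.

Fr-223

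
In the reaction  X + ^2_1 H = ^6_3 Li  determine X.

Conserve mass number: A + 2 = 6, so A = 4.
Conserve atomic number: Z + 1 = 3, so Z = 2.
A = 4 and Z = 2 is ^4_2 He — an alpha particle.

alpha particle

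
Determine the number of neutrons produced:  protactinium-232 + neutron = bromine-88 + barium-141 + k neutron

4

Conserve mass number: 233 = 88 + 141 + k, so k = 233 − 229 = 4.
Check atomic number: 91 = 35 + 56 + 0 = 91. ✓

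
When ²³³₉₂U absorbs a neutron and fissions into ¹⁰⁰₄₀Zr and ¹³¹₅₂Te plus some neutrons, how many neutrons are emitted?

3

Conserve mass number: 234 = 100 + 131 + k, so k = 234 − 231 = 3.
Check atomic number: 92 = 40 + 52 + 0 = 92. ✓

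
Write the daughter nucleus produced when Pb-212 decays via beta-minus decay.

Beta-minus decay: mass number changes by +0, atomic number by +1.
A: 212 = 212; Z: 82 + 1 = 83.
Z = 83 is bismuth, so the daughter is Bi-212.

Bi-212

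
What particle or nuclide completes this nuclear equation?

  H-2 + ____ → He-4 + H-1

Conserve mass number: 2 + A = 4 + 1, so A = 3.
Conserve atomic number: 1 + Z = 2 + 1, so Z = 2.
Z = 2 is helium, so the species is He-3.

He-3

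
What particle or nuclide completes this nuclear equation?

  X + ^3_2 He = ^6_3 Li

triton

Conserve mass number: A + 3 = 6, so A = 3.
Conserve atomic number: Z + 2 = 3, so Z = 1.
A = 3 and Z = 1 is ^3_1 H — a triton.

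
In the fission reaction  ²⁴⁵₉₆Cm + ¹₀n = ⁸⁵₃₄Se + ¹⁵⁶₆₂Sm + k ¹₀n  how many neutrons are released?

5

Conserve mass number: 246 = 85 + 156 + k, so k = 246 − 241 = 5.
Check atomic number: 96 = 34 + 62 + 0 = 96. ✓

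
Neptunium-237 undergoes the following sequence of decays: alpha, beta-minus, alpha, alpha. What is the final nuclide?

Start: (A, Z) = (237, 93).
After α: (233, 91).
After β⁻: (233, 92).
After α: (229, 90).
After α: (225, 88).
Z = 88 is radium.

Ra-225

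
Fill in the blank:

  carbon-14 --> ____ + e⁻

Conserve mass number: 14 = A + 0, so A = 14.
Conserve atomic number: 6 = Z − 1, so Z = 7.
Z = 7 is nitrogen, so the species is nitrogen-14.

N-14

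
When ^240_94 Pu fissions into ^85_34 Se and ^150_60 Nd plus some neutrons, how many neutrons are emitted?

Conserve mass number: 240 = 85 + 150 + k, so k = 240 − 235 = 5.
Check atomic number: 94 = 34 + 60 + 0 = 94. ✓

5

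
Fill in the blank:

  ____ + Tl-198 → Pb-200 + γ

Conserve mass number: A + 198 = 200 + 0, so A = 2.
Conserve atomic number: Z + 81 = 82 + 0, so Z = 1.
A = 2 and Z = 1 is H-2 — a deuteron.

deuteron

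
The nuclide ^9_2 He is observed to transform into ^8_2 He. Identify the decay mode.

neutron emission

ΔA = 8 − 9 = -1; ΔZ = 2 − 2 = +0.
A drops by 1 with Z unchanged — a neutron was emitted.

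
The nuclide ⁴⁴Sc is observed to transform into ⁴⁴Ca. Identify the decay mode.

ΔA = 44 − 44 = 0; ΔZ = 20 − 21 = -1.
A is unchanged and Z drops by 1 — a proton has become a neutron (β⁺ emission or electron capture).

beta-plus decay or electron capture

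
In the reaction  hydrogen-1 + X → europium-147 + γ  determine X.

Conserve mass number: 1 + A = 147 + 0, so A = 146.
Conserve atomic number: 1 + Z = 63 + 0, so Z = 62.
Z = 62 is samarium, so the species is samarium-146.

Sm-146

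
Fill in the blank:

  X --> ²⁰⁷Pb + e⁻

Tl-207

Conserve mass number: A = 207 + 0, so A = 207.
Conserve atomic number: Z = 82 − 1, so Z = 81.
Z = 81 is thallium, so the species is ²⁰⁷Tl.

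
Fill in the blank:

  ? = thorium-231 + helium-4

Conserve mass number: A = 231 + 4, so A = 235.
Conserve atomic number: Z = 90 + 2, so Z = 92.
Z = 92 is uranium, so the species is uranium-235.

U-235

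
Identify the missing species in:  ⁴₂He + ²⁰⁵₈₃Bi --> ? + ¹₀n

Conserve mass number: 4 + 205 = A + 1, so A = 208.
Conserve atomic number: 2 + 83 = Z + 0, so Z = 85.
Z = 85 is astatine, so the species is ²⁰⁸₈₅At.

At-208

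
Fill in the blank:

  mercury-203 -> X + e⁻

Conserve mass number: 203 = A + 0, so A = 203.
Conserve atomic number: 80 = Z − 1, so Z = 81.
Z = 81 is thallium, so the species is thallium-203.

Tl-203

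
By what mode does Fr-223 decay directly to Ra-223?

beta-minus decay

ΔA = 223 − 223 = 0; ΔZ = 88 − 87 = +1.
A is unchanged and Z rises by 1 — a neutron has become a proton (β⁻ decay).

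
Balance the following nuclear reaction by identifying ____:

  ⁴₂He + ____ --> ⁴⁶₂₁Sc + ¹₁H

Conserve mass number: 4 + A = 46 + 1, so A = 43.
Conserve atomic number: 2 + Z = 21 + 1, so Z = 20.
Z = 20 is calcium, so the species is ⁴³₂₀Ca.

Ca-43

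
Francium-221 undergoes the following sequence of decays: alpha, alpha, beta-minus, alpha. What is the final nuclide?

Start: (A, Z) = (221, 87).
After α: (217, 85).
After α: (213, 83).
After β⁻: (213, 84).
After α: (209, 82).
Z = 82 is lead.

Pb-209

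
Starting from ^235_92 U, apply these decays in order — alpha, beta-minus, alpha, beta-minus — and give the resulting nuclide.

Th-227

Start: (A, Z) = (235, 92).
After α: (231, 90).
After β⁻: (231, 91).
After α: (227, 89).
After β⁻: (227, 90).
Z = 90 is thorium.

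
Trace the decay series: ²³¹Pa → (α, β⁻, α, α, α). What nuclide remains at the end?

Po-215

Start: (A, Z) = (231, 91).
After α: (227, 89).
After β⁻: (227, 90).
After α: (223, 88).
After α: (219, 86).
After α: (215, 84).
Z = 84 is polonium.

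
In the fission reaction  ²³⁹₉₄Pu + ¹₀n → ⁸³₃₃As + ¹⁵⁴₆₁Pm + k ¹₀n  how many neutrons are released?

Conserve mass number: 240 = 83 + 154 + k, so k = 240 − 237 = 3.
Check atomic number: 94 = 33 + 61 + 0 = 94. ✓

3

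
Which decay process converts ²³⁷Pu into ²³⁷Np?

ΔA = 237 − 237 = 0; ΔZ = 93 − 94 = -1.
A is unchanged and Z drops by 1 — a proton has become a neutron (β⁺ emission or electron capture).

beta-plus decay or electron capture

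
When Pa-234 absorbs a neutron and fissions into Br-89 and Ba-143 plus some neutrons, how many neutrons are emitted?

Conserve mass number: 235 = 89 + 143 + k, so k = 235 − 232 = 3.
Check atomic number: 91 = 35 + 56 + 0 = 91. ✓

3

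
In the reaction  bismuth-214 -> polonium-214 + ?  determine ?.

beta-minus particle

Conserve mass number: 214 = 214 + A, so A = 0.
Conserve atomic number: 83 = 84 + Z, so Z = -1.
A = 0 and Z = -1 is e⁻ — a beta-minus particle.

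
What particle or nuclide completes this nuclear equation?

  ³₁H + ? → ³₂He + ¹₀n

proton

Conserve mass number: 3 + A = 3 + 1, so A = 1.
Conserve atomic number: 1 + Z = 2 + 0, so Z = 1.
A = 1 and Z = 1 is ¹₁H — a proton.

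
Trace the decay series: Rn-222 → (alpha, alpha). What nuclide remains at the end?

Start: (A, Z) = (222, 86).
After α: (218, 84).
After α: (214, 82).
Z = 82 is lead.

Pb-214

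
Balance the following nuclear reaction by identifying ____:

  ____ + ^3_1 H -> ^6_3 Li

He-3

Conserve mass number: A + 3 = 6, so A = 3.
Conserve atomic number: Z + 1 = 3, so Z = 2.
Z = 2 is helium, so the species is ^3_2 He.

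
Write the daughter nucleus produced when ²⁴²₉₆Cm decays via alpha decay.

Alpha decay: mass number changes by -4, atomic number by -2.
A: 242 − 4 = 238; Z: 96 − 2 = 94.
Z = 94 is plutonium, so the daughter is ²³⁸₉₄Pu.

Pu-238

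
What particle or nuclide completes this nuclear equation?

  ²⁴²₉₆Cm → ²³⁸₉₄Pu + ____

Conserve mass number: 242 = 238 + A, so A = 4.
Conserve atomic number: 96 = 94 + Z, so Z = 2.
A = 4 and Z = 2 is ⁴₂He — an alpha particle.

alpha particle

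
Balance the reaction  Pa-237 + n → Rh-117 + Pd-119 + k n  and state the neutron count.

Conserve mass number: 238 = 117 + 119 + k, so k = 238 − 236 = 2.
Check atomic number: 91 = 45 + 46 + 0 = 91. ✓

2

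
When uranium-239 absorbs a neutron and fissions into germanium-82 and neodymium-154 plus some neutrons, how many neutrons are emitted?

4

Conserve mass number: 240 = 82 + 154 + k, so k = 240 − 236 = 4.
Check atomic number: 92 = 32 + 60 + 0 = 92. ✓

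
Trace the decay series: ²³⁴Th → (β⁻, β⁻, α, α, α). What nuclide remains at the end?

Start: (A, Z) = (234, 90).
After β⁻: (234, 91).
After β⁻: (234, 92).
After α: (230, 90).
After α: (226, 88).
After α: (222, 86).
Z = 86 is radon.

Rn-222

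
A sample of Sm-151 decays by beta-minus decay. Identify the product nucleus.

Beta-minus decay: mass number changes by +0, atomic number by +1.
A: 151 = 151; Z: 62 + 1 = 63.
Z = 63 is europium, so the daughter is Eu-151.

Eu-151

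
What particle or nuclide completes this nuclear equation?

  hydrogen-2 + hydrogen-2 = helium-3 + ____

neutron

Conserve mass number: 2 + 2 = 3 + A, so A = 1.
Conserve atomic number: 1 + 1 = 2 + Z, so Z = 0.
A = 1 and Z = 0 is neutron — a neutron.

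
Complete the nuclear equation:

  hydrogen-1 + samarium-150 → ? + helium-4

Conserve mass number: 1 + 150 = A + 4, so A = 147.
Conserve atomic number: 1 + 62 = Z + 2, so Z = 61.
Z = 61 is promethium, so the species is promethium-147.

Pm-147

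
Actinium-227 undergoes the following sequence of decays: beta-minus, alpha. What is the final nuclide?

Start: (A, Z) = (227, 89).
After β⁻: (227, 90).
After α: (223, 88).
Z = 88 is radium.

Ra-223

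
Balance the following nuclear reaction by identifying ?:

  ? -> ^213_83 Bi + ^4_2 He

At-217

Conserve mass number: A = 213 + 4, so A = 217.
Conserve atomic number: Z = 83 + 2, so Z = 85.
Z = 85 is astatine, so the species is ^217_85 At.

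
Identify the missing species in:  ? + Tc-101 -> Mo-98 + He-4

Conserve mass number: A + 101 = 98 + 4, so A = 1.
Conserve atomic number: Z + 43 = 42 + 2, so Z = 1.
A = 1 and Z = 1 is H-1 — a proton.

proton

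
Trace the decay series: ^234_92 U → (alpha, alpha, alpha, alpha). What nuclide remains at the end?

Po-218

Start: (A, Z) = (234, 92).
After α: (230, 90).
After α: (226, 88).
After α: (222, 86).
After α: (218, 84).
Z = 84 is polonium.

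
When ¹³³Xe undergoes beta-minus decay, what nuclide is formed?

Beta-minus decay: mass number changes by +0, atomic number by +1.
A: 133 = 133; Z: 54 + 1 = 55.
Z = 55 is caesium, so the daughter is ¹³³Cs.

Cs-133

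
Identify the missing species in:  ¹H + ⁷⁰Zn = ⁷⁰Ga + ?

Conserve mass number: 1 + 70 = 70 + A, so A = 1.
Conserve atomic number: 1 + 30 = 31 + Z, so Z = 0.
A = 1 and Z = 0 is ¹n — a neutron.

neutron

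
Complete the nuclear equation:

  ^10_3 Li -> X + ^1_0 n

Conserve mass number: 10 = A + 1, so A = 9.
Conserve atomic number: 3 = Z + 0, so Z = 3.
Z = 3 is lithium, so the species is ^9_3 Li.

Li-9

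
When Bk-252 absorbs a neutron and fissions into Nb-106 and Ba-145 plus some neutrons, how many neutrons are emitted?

Conserve mass number: 253 = 106 + 145 + k, so k = 253 − 251 = 2.
Check atomic number: 97 = 41 + 56 + 0 = 97. ✓

2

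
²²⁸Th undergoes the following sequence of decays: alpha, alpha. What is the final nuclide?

Rn-220

Start: (A, Z) = (228, 90).
After α: (224, 88).
After α: (220, 86).
Z = 86 is radon.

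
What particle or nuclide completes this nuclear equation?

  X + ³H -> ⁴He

Conserve mass number: A + 3 = 4, so A = 1.
Conserve atomic number: Z + 1 = 2, so Z = 1.
A = 1 and Z = 1 is ¹H — a proton.

proton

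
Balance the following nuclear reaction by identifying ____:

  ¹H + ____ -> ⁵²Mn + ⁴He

Fe-55

Conserve mass number: 1 + A = 52 + 4, so A = 55.
Conserve atomic number: 1 + Z = 25 + 2, so Z = 26.
Z = 26 is iron, so the species is ⁵⁵Fe.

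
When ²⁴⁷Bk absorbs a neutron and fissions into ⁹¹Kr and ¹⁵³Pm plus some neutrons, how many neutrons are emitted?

Conserve mass number: 248 = 91 + 153 + k, so k = 248 − 244 = 4.
Check atomic number: 97 = 36 + 61 + 0 = 97. ✓

4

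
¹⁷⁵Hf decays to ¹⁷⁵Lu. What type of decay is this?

beta-plus decay or electron capture

ΔA = 175 − 175 = 0; ΔZ = 71 − 72 = -1.
A is unchanged and Z drops by 1 — a proton has become a neutron (β⁺ emission or electron capture).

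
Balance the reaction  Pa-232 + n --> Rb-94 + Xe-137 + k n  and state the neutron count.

2

Conserve mass number: 233 = 94 + 137 + k, so k = 233 − 231 = 2.
Check atomic number: 91 = 37 + 54 + 0 = 91. ✓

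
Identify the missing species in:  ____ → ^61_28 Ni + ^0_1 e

Cu-61

Conserve mass number: A = 61 + 0, so A = 61.
Conserve atomic number: Z = 28 + 1, so Z = 29.
Z = 29 is copper, so the species is ^61_29 Cu.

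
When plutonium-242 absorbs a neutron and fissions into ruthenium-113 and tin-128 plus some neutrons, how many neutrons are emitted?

Conserve mass number: 243 = 113 + 128 + k, so k = 243 − 241 = 2.
Check atomic number: 94 = 44 + 50 + 0 = 94. ✓

2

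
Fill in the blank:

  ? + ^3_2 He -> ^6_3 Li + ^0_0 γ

Conserve mass number: A + 3 = 6 + 0, so A = 3.
Conserve atomic number: Z + 2 = 3 + 0, so Z = 1.
A = 3 and Z = 1 is ^3_1 H — a triton.

triton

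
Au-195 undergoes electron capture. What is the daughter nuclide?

Pt-195

Electron capture: mass number changes by +0, atomic number by -1.
A: 195 = 195; Z: 79 − 1 = 78.
Z = 78 is platinum, so the daughter is Pt-195.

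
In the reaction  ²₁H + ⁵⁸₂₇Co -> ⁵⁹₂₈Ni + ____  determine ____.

Conserve mass number: 2 + 58 = 59 + A, so A = 1.
Conserve atomic number: 1 + 27 = 28 + Z, so Z = 0.
A = 1 and Z = 0 is ¹₀n — a neutron.

neutron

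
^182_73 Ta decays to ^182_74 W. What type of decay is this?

beta-minus decay

ΔA = 182 − 182 = 0; ΔZ = 74 − 73 = +1.
A is unchanged and Z rises by 1 — a neutron has become a proton (β⁻ decay).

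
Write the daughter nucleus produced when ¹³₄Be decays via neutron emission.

Be-12

Neutron emission: mass number changes by -1, atomic number by +0.
A: 13 − 1 = 12; Z: 4 = 4.
Z = 4 is beryllium, so the daughter is ¹²₄Be.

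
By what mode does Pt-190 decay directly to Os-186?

ΔA = 186 − 190 = -4; ΔZ = 76 − 78 = -2.
A drops by 4 and Z drops by 2 — the signature of alpha emission.

alpha decay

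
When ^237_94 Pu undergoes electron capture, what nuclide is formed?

Electron capture: mass number changes by +0, atomic number by -1.
A: 237 = 237; Z: 94 − 1 = 93.
Z = 93 is neptunium, so the daughter is ^237_93 Np.

Np-237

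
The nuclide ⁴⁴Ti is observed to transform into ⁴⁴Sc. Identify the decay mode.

ΔA = 44 − 44 = 0; ΔZ = 21 − 22 = -1.
A is unchanged and Z drops by 1 — a proton has become a neutron (β⁺ emission or electron capture).

beta-plus decay or electron capture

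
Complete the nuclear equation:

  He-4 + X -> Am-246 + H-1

Pu-243

Conserve mass number: 4 + A = 246 + 1, so A = 243.
Conserve atomic number: 2 + Z = 95 + 1, so Z = 94.
Z = 94 is plutonium, so the species is Pu-243.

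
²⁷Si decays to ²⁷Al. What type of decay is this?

beta-plus decay or electron capture

ΔA = 27 − 27 = 0; ΔZ = 13 − 14 = -1.
A is unchanged and Z drops by 1 — a proton has become a neutron (β⁺ emission or electron capture).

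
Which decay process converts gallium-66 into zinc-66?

ΔA = 66 − 66 = 0; ΔZ = 30 − 31 = -1.
A is unchanged and Z drops by 1 — a proton has become a neutron (β⁺ emission or electron capture).

beta-plus decay or electron capture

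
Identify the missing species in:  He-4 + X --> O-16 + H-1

N-13

Conserve mass number: 4 + A = 16 + 1, so A = 13.
Conserve atomic number: 2 + Z = 8 + 1, so Z = 7.
Z = 7 is nitrogen, so the species is N-13.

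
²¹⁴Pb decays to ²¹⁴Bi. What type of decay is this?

ΔA = 214 − 214 = 0; ΔZ = 83 − 82 = +1.
A is unchanged and Z rises by 1 — a neutron has become a proton (β⁻ decay).

beta-minus decay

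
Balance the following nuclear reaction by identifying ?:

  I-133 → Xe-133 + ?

Conserve mass number: 133 = 133 + A, so A = 0.
Conserve atomic number: 53 = 54 + Z, so Z = -1.
A = 0 and Z = -1 is e⁻ — a beta-minus particle.

beta-minus particle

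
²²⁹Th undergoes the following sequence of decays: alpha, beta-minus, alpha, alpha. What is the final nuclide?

Start: (A, Z) = (229, 90).
After α: (225, 88).
After β⁻: (225, 89).
After α: (221, 87).
After α: (217, 85).
Z = 85 is astatine.

At-217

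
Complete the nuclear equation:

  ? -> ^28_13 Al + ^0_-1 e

Mg-28

Conserve mass number: A = 28 + 0, so A = 28.
Conserve atomic number: Z = 13 − 1, so Z = 12.
Z = 12 is magnesium, so the species is ^28_12 Mg.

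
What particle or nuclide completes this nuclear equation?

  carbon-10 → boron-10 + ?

Conserve mass number: 10 = 10 + A, so A = 0.
Conserve atomic number: 6 = 5 + Z, so Z = 1.
A = 0 and Z = 1 is e⁺ — a positron.

positron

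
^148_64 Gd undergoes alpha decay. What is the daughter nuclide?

Sm-144

Alpha decay: mass number changes by -4, atomic number by -2.
A: 148 − 4 = 144; Z: 64 − 2 = 62.
Z = 62 is samarium, so the daughter is ^144_62 Sm.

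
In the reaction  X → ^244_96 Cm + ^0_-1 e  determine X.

Conserve mass number: A = 244 + 0, so A = 244.
Conserve atomic number: Z = 96 − 1, so Z = 95.
Z = 95 is americium, so the species is ^244_95 Am.

Am-244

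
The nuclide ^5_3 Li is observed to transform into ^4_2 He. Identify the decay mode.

proton emission

ΔA = 4 − 5 = -1; ΔZ = 2 − 3 = -1.
A drops by 1 and Z drops by 1 — a proton was emitted.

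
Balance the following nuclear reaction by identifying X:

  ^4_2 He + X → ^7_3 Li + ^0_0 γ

triton

Conserve mass number: 4 + A = 7 + 0, so A = 3.
Conserve atomic number: 2 + Z = 3 + 0, so Z = 1.
A = 3 and Z = 1 is ^3_1 H — a triton.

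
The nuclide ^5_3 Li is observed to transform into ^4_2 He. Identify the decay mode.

proton emission

ΔA = 4 − 5 = -1; ΔZ = 2 − 3 = -1.
A drops by 1 and Z drops by 1 — a proton was emitted.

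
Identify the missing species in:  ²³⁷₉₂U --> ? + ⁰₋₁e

Np-237

Conserve mass number: 237 = A + 0, so A = 237.
Conserve atomic number: 92 = Z − 1, so Z = 93.
Z = 93 is neptunium, so the species is ²³⁷₉₃Np.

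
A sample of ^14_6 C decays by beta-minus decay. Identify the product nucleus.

Beta-minus decay: mass number changes by +0, atomic number by +1.
A: 14 = 14; Z: 6 + 1 = 7.
Z = 7 is nitrogen, so the daughter is ^14_7 N.

N-14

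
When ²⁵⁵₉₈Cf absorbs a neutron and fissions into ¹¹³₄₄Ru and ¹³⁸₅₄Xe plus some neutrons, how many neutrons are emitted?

5

Conserve mass number: 256 = 113 + 138 + k, so k = 256 − 251 = 5.
Check atomic number: 98 = 44 + 54 + 0 = 98. ✓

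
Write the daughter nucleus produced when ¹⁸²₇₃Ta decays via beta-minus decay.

W-182

Beta-minus decay: mass number changes by +0, atomic number by +1.
A: 182 = 182; Z: 73 + 1 = 74.
Z = 74 is tungsten, so the daughter is ¹⁸²₇₄W.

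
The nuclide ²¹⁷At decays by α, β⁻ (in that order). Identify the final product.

Po-213

Start: (A, Z) = (217, 85).
After α: (213, 83).
After β⁻: (213, 84).
Z = 84 is polonium.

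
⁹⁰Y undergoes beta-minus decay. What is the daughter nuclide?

Beta-minus decay: mass number changes by +0, atomic number by +1.
A: 90 = 90; Z: 39 + 1 = 40.
Z = 40 is zirconium, so the daughter is ⁹⁰Zr.

Zr-90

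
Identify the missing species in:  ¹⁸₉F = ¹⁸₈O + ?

Conserve mass number: 18 = 18 + A, so A = 0.
Conserve atomic number: 9 = 8 + Z, so Z = 1.
A = 0 and Z = 1 is ⁰₁e — a positron.

positron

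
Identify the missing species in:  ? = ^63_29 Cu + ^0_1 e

Conserve mass number: A = 63 + 0, so A = 63.
Conserve atomic number: Z = 29 + 1, so Z = 30.
Z = 30 is zinc, so the species is ^63_30 Zn.

Zn-63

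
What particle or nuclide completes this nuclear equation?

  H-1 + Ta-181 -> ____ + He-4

Conserve mass number: 1 + 181 = A + 4, so A = 178.
Conserve atomic number: 1 + 73 = Z + 2, so Z = 72.
Z = 72 is hafnium, so the species is Hf-178.

Hf-178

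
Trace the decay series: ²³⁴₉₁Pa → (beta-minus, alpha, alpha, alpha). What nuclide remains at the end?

Start: (A, Z) = (234, 91).
After β⁻: (234, 92).
After α: (230, 90).
After α: (226, 88).
After α: (222, 86).
Z = 86 is radon.

Rn-222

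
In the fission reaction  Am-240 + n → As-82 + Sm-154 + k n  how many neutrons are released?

Conserve mass number: 241 = 82 + 154 + k, so k = 241 − 236 = 5.
Check atomic number: 95 = 33 + 62 + 0 = 95. ✓

5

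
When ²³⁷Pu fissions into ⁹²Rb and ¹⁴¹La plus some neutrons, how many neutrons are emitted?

Conserve mass number: 237 = 92 + 141 + k, so k = 237 − 233 = 4.
Check atomic number: 94 = 37 + 57 + 0 = 94. ✓

4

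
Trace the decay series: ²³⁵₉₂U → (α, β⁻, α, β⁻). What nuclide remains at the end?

Th-227

Start: (A, Z) = (235, 92).
After α: (231, 90).
After β⁻: (231, 91).
After α: (227, 89).
After β⁻: (227, 90).
Z = 90 is thorium.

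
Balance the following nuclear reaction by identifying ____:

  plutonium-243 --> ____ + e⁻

Am-243

Conserve mass number: 243 = A + 0, so A = 243.
Conserve atomic number: 94 = Z − 1, so Z = 95.
Z = 95 is americium, so the species is americium-243.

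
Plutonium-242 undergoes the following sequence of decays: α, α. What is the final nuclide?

Start: (A, Z) = (242, 94).
After α: (238, 92).
After α: (234, 90).
Z = 90 is thorium.

Th-234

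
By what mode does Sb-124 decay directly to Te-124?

beta-minus decay

ΔA = 124 − 124 = 0; ΔZ = 52 − 51 = +1.
A is unchanged and Z rises by 1 — a neutron has become a proton (β⁻ decay).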